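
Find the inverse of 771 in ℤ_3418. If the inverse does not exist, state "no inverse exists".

2323

Apply the Euclidean algorithm to 3418 and 771:
3418 = 4×771 + 334
771 = 2×334 + 103
334 = 3×103 + 25
103 = 4×25 + 3
25 = 8×3 + 1
3 = 3×1 + 0
gcd = 1, so the inverse exists. Back-substitute:
1 = 25 − 8·3
1 = −8·103 + 33·25
1 = 33·334 − 107·103
1 = −107·771 + 247·334
1 = 247·3418 − 1095·771
Hence 771⁻¹ ≡ -1095 ≡ 2323 (mod 3418).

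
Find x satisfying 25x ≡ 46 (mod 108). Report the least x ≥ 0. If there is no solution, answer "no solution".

58

First find gcd(25, 108):
108 = 4·25 + 8
25 = 3·8 + 1
8 = 8·1 + 0
gcd = 1, so a unique solution mod 108 exists.
Back-substitute for the Bézout coefficients:
1 = 25 − 3·8
1 = −3·108 + 13·25
So 25·(13) ≡ 1 (mod 108), giving 25⁻¹ ≡ 13.
x ≡ 25⁻¹·46 ≡ 13·46 ≡ 58 (mod 108).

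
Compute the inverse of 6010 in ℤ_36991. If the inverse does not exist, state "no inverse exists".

16489

Apply the Euclidean algorithm to 36991 and 6010:
36991 = 6·6010 + 931
6010 = 6·931 + 424
931 = 2·424 + 83
424 = 5·83 + 9
83 = 9·9 + 2
9 = 4·2 + 1
2 = 2·1 + 0
gcd = 1, so the inverse exists. Back-substitute:
1 = 9 − 4·2
1 = −4·83 + 37·9
1 = 37·424 − 189·83
1 = −189·931 + 415·424
1 = 415·6010 − 2679·931
1 = −2679·36991 + 16489·6010
So 6010·16489 ≡ 1 (mod 36991).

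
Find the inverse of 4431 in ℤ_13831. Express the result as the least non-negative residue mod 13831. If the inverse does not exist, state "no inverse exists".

5990

Extended Euclidean algorithm:
13831 = 3×4431 + 538
4431 = 8×538 + 127
538 = 4×127 + 30
127 = 4×30 + 7
30 = 4×7 + 2
7 = 3×2 + 1
2 = 2×1 + 0
Since gcd(4431, 13831) = 1, back-substitute to write 1 as a combination:
1 = 7 − 3·2
1 = −3·30 + 13·7
1 = 13·127 − 55·30
1 = −55·538 + 233·127
1 = 233·4431 − 1919·538
1 = −1919·13831 + 5990·4431
So 4431·5990 ≡ 1 (mod 13831).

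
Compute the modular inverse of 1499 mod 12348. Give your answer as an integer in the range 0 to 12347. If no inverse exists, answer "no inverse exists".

gcd(12348, 1499) by repeated division:
12348 = 8*1499 + 356
1499 = 4*356 + 75
356 = 4*75 + 56
75 = 1*56 + 19
56 = 2*19 + 18
19 = 1*18 + 1
18 = 18*1 + 0
The gcd is 1. Working backward:
1 = 19 − 18
1 = −56 + 3·19
1 = 3·75 − 4·56
1 = −4·356 + 19·75
1 = 19·1499 − 80·356
1 = −80·12348 + 659·1499
So 1499·659 ≡ 1 (mod 12348).

659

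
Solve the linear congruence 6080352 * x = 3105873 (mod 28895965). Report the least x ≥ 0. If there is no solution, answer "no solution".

27697589

First find gcd(6080352, 28895965):
28895965 = 4*6080352 + 4574557
6080352 = 1*4574557 + 1505795
4574557 = 3*1505795 + 57172
1505795 = 26*57172 + 19323
57172 = 2*19323 + 18526
19323 = 1*18526 + 797
18526 = 23*797 + 195
797 = 4*195 + 17
195 = 11*17 + 8
17 = 2*8 + 1
8 = 8*1 + 0
gcd = 1, so a unique solution mod 28895965 exists.
Back-substitute for the Bézout coefficients:
1 = 17 − 2·8
1 = −2·195 + 23·17
1 = 23·797 − 94·195
1 = −94·18526 + 2185·797
1 = 2185·19323 − 2279·18526
1 = −2279·57172 + 6743·19323
1 = 6743·1505795 − 177597·57172
1 = −177597·4574557 + 539534·1505795
1 = 539534·6080352 − 717131·4574557
1 = −717131·28895965 + 3408058·6080352
So 6080352·(3408058) ≡ 1 (mod 28895965), giving 6080352⁻¹ ≡ 3408058.
x ≡ 6080352⁻¹·3105873 ≡ 3408058·3105873 ≡ 27697589 (mod 28895965).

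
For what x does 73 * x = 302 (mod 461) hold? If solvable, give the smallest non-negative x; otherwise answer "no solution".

282

First find gcd(73, 461):
461 = 6×73 + 23
73 = 3×23 + 4
23 = 5×4 + 3
4 = 1×3 + 1
3 = 3×1 + 0
gcd = 1, so a unique solution mod 461 exists.
Back-substitute for the Bézout coefficients:
1 = 4 − 3
1 = −23 + 6·4
1 = 6·73 − 19·23
1 = −19·461 + 120·73
So 73·(120) ≡ 1 (mod 461), giving 73⁻¹ ≡ 120.
x ≡ 73⁻¹·302 ≡ 120·302 ≡ 282 (mod 461).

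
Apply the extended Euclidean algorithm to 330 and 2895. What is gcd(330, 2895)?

Apply Euclid's algorithm to 2895 and 330:
2895 = 8*330 + 255
330 = 1*255 + 75
255 = 3*75 + 30
75 = 2*30 + 15
30 = 2*15 + 0
gcd(330, 2895) = 15.
Express as a combination:
15 = 75 − 2·30
15 = −2·255 + 7·75
15 = 7·330 − 9·255
15 = −9·2895 + 79·330
So 15 = (-9)·2895 + (79)·330.

15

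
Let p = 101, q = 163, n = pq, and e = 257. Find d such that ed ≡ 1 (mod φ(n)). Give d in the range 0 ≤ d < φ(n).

φ(n) = (p−1)(q−1) = 100·162 = 16200.
Need d with 257·d ≡ 1 (mod 16200). Apply the extended Euclidean algorithm:
16200 = 63·257 + 9
257 = 28·9 + 5
9 = 1·5 + 4
5 = 1·4 + 1
4 = 4·1 + 0
Back-substitute:
1 = 5 − 4
1 = −9 + 2·5
1 = 2·257 − 57·9
1 = −57·16200 + 3593·257
So 257·3593 ≡ 1 (mod 16200), hence d = 3593.

3593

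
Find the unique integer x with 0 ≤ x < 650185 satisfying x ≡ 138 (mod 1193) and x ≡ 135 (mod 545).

195790

Write x = 138 + 1193·k. Then 1193·k ≡ 135 − 138 ≡ 542 (mod 545).
Need 1193⁻¹ mod 545. Extended Euclid on (545, 103):
545 = 5×103 + 30
103 = 3×30 + 13
30 = 2×13 + 4
13 = 3×4 + 1
4 = 4×1 + 0
Back-substitute:
1 = 13 − 3·4
1 = −3·30 + 7·13
1 = 7·103 − 24·30
1 = −24·545 + 127·103
1193⁻¹ ≡ 127 (mod 545), so k ≡ 127·542 ≡ 164 (mod 545).
x = 138 + 1193·164 = 195790.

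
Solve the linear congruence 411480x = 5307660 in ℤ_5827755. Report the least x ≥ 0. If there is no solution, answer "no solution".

101476

First find gcd(411480, 5827755):
5827755 = 14·411480 + 67035
411480 = 6·67035 + 9270
67035 = 7·9270 + 2145
9270 = 4·2145 + 690
2145 = 3·690 + 75
690 = 9·75 + 15
75 = 5·15 + 0
gcd = 15 and 15 | 5307660, so solutions exist. Divide through by 15: 27432x ≡ 353844 (mod 388517).
Now find 27432⁻¹ mod 388517:
388517 = 14*27432 + 4469
27432 = 6*4469 + 618
4469 = 7*618 + 143
618 = 4*143 + 46
143 = 3*46 + 5
46 = 9*5 + 1
5 = 5*1 + 0
Back-substitute:
1 = 46 − 9·5
1 = −9·143 + 28·46
1 = 28·618 − 121·143
1 = −121·4469 + 875·618
1 = 875·27432 − 5371·4469
1 = −5371·388517 + 76069·27432
So 27432⁻¹ ≡ 76069 (mod 388517).
Then x ≡ 76069·353844 ≡ 101476 (mod 388517); the smallest non-negative solution is x = 101476.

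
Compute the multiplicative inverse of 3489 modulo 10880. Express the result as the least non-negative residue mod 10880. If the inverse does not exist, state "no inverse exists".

2529

Apply the Euclidean algorithm to 10880 and 3489:
10880 = 3·3489 + 413
3489 = 8·413 + 185
413 = 2·185 + 43
185 = 4·43 + 13
43 = 3·13 + 4
13 = 3·4 + 1
4 = 4·1 + 0
gcd = 1, so the inverse exists. Back-substitute:
1 = 13 − 3·4
1 = −3·43 + 10·13
1 = 10·185 − 43·43
1 = −43·413 + 96·185
1 = 96·3489 − 811·413
1 = −811·10880 + 2529·3489
So 3489·2529 ≡ 1 (mod 10880).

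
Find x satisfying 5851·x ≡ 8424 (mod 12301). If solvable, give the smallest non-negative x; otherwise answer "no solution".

First find gcd(5851, 12301):
12301 = 2*5851 + 599
5851 = 9*599 + 460
599 = 1*460 + 139
460 = 3*139 + 43
139 = 3*43 + 10
43 = 4*10 + 3
10 = 3*3 + 1
3 = 3*1 + 0
gcd = 1, so a unique solution mod 12301 exists.
Back-substitute for the Bézout coefficients:
1 = 10 − 3·3
1 = −3·43 + 13·10
1 = 13·139 − 42·43
1 = −42·460 + 139·139
1 = 139·599 − 181·460
1 = −181·5851 + 1768·599
1 = 1768·12301 − 3717·5851
So 5851·(-3717) ≡ 1 (mod 12301), giving 5851⁻¹ ≡ 8584.
x ≡ 5851⁻¹·8424 ≡ 8584·8424 ≡ 6338 (mod 12301).

6338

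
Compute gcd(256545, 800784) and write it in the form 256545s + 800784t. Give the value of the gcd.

Repeated division:
800784 = 3×256545 + 31149
256545 = 8×31149 + 7353
31149 = 4×7353 + 1737
7353 = 4×1737 + 405
1737 = 4×405 + 117
405 = 3×117 + 54
117 = 2×54 + 9
54 = 6×9 + 0
gcd(256545, 800784) = 9.
Back-substituting:
9 = 117 − 2·54
9 = −2·405 + 7·117
9 = 7·1737 − 30·405
9 = −30·7353 + 127·1737
9 = 127·31149 − 538·7353
9 = −538·256545 + 4431·31149
9 = 4431·800784 − 13831·256545
So 9 = (4431)·800784 + (-13831)·256545.

9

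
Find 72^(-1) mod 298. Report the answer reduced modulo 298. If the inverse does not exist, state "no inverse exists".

no inverse exists

Euclidean algorithm on 298, 72:
298 = 4×72 + 10
72 = 7×10 + 2
10 = 5×2 + 0
Since gcd = 2 > 1, 72 is not a unit mod 298.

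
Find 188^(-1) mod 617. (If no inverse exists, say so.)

Extended Euclidean algorithm:
617 = 3×188 + 53
188 = 3×53 + 29
53 = 1×29 + 24
29 = 1×24 + 5
24 = 4×5 + 4
5 = 1×4 + 1
4 = 4×1 + 0
gcd = 1, so the inverse exists. Back-substitute:
1 = 5 − 4
1 = −24 + 5·5
1 = 5·29 − 6·24
1 = −6·53 + 11·29
1 = 11·188 − 39·53
1 = −39·617 + 128·188
So 188·128 ≡ 1 (mod 617).

128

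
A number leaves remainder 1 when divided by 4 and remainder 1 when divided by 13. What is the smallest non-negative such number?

1

Write x = 1 + 4·k. Then 4·k ≡ 1 − 1 ≡ 0 (mod 13).
Need 4⁻¹ mod 13. Extended Euclid on (13, 4):
13 = 3*4 + 1
4 = 4*1 + 0
Back-substitute:
1 = 13 − 3·4
4⁻¹ ≡ 10 (mod 13), so k ≡ 10·0 ≡ 0 (mod 13).
x = 1 + 4·0 = 1.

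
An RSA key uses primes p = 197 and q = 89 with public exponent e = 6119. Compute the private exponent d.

3095

φ(n) = (p−1)(q−1) = 196·88 = 17248.
Need d with 6119·d ≡ 1 (mod 17248). Apply the extended Euclidean algorithm:
17248 = 2*6119 + 5010
6119 = 1*5010 + 1109
5010 = 4*1109 + 574
1109 = 1*574 + 535
574 = 1*535 + 39
535 = 13*39 + 28
39 = 1*28 + 11
28 = 2*11 + 6
11 = 1*6 + 5
6 = 1*5 + 1
5 = 5*1 + 0
Back-substitute:
1 = 6 − 5
1 = −11 + 2·6
1 = 2·28 − 5·11
1 = −5·39 + 7·28
1 = 7·535 − 96·39
1 = −96·574 + 103·535
1 = 103·1109 − 199·574
1 = −199·5010 + 899·1109
1 = 899·6119 − 1098·5010
1 = −1098·17248 + 3095·6119
So 6119·3095 ≡ 1 (mod 17248), hence d = 3095.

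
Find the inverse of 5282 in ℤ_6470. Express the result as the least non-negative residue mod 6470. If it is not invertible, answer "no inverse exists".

Compute gcd(5282, 6470):
6470 = 1*5282 + 1188
5282 = 4*1188 + 530
1188 = 2*530 + 128
530 = 4*128 + 18
128 = 7*18 + 2
18 = 9*2 + 0
gcd(5282, 6470) = 2 ≠ 1, so 5282 has no multiplicative inverse modulo 6470.

no inverse exists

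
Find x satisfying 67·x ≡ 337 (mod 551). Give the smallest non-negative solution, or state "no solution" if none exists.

408

First find gcd(67, 551):
551 = 8×67 + 15
67 = 4×15 + 7
15 = 2×7 + 1
7 = 7×1 + 0
gcd = 1, so a unique solution mod 551 exists.
Back-substitute for the Bézout coefficients:
1 = 15 − 2·7
1 = −2·67 + 9·15
1 = 9·551 − 74·67
So 67·(-74) ≡ 1 (mod 551), giving 67⁻¹ ≡ 477.
x ≡ 67⁻¹·337 ≡ 477·337 ≡ 408 (mod 551).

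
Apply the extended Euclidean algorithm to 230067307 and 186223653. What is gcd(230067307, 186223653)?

1

Repeated division:
230067307 = 1×186223653 + 43843654
186223653 = 4×43843654 + 10849037
43843654 = 4×10849037 + 447506
10849037 = 24×447506 + 108893
447506 = 4×108893 + 11934
108893 = 9×11934 + 1487
11934 = 8×1487 + 38
1487 = 39×38 + 5
38 = 7×5 + 3
5 = 1×3 + 2
3 = 1×2 + 1
2 = 2×1 + 0
gcd(230067307, 186223653) = 1.
Express as a combination:
1 = 3 − 2
1 = −5 + 2·3
1 = 2·38 − 15·5
1 = −15·1487 + 587·38
1 = 587·11934 − 4711·1487
1 = −4711·108893 + 42986·11934
1 = 42986·447506 − 176655·108893
1 = −176655·10849037 + 4282706·447506
1 = 4282706·43843654 − 17307479·10849037
1 = −17307479·186223653 + 73512622·43843654
1 = 73512622·230067307 − 90820101·186223653
So 1 = (73512622)·230067307 + (-90820101)·186223653.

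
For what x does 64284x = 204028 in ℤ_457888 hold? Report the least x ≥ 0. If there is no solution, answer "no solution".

52969

First find gcd(64284, 457888):
457888 = 7·64284 + 7900
64284 = 8·7900 + 1084
7900 = 7·1084 + 312
1084 = 3·312 + 148
312 = 2·148 + 16
148 = 9·16 + 4
16 = 4·4 + 0
gcd = 4 and 4 | 204028, so solutions exist. Divide through by 4: 16071x ≡ 51007 (mod 114472).
Now find 16071⁻¹ mod 114472:
114472 = 7·16071 + 1975
16071 = 8·1975 + 271
1975 = 7·271 + 78
271 = 3·78 + 37
78 = 2·37 + 4
37 = 9·4 + 1
4 = 4·1 + 0
Back-substitute:
1 = 37 − 9·4
1 = −9·78 + 19·37
1 = 19·271 − 66·78
1 = −66·1975 + 481·271
1 = 481·16071 − 3914·1975
1 = −3914·114472 + 27879·16071
So 16071⁻¹ ≡ 27879 (mod 114472).
Then x ≡ 27879·51007 ≡ 52969 (mod 114472); the smallest non-negative solution is x = 52969.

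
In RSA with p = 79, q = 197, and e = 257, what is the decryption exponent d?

φ(n) = (p−1)(q−1) = 78·196 = 15288.
Need d with 257·d ≡ 1 (mod 15288). Apply the extended Euclidean algorithm:
15288 = 59*257 + 125
257 = 2*125 + 7
125 = 17*7 + 6
7 = 1*6 + 1
6 = 6*1 + 0
Back-substitute:
1 = 7 − 6
1 = −125 + 18·7
1 = 18·257 − 37·125
1 = −37·15288 + 2201·257
So 257·2201 ≡ 1 (mod 15288), hence d = 2201.

2201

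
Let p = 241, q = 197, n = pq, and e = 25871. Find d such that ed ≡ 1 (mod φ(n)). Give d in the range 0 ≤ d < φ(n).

φ(n) = (p−1)(q−1) = 240·196 = 47040.
Need d with 25871·d ≡ 1 (mod 47040). Apply the extended Euclidean algorithm:
47040 = 1×25871 + 21169
25871 = 1×21169 + 4702
21169 = 4×4702 + 2361
4702 = 1×2361 + 2341
2361 = 1×2341 + 20
2341 = 117×20 + 1
20 = 20×1 + 0
Back-substitute:
1 = 2341 − 117·20
1 = −117·2361 + 118·2341
1 = 118·4702 − 235·2361
1 = −235·21169 + 1058·4702
1 = 1058·25871 − 1293·21169
1 = −1293·47040 + 2351·25871
So 25871·2351 ≡ 1 (mod 47040), hence d = 2351.

2351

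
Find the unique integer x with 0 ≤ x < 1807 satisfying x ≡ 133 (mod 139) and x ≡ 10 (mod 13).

Write x = 133 + 139·k. Then 139·k ≡ 10 − 133 ≡ 7 (mod 13).
Need 139⁻¹ mod 13. Extended Euclid on (13, 9):
13 = 1·9 + 4
9 = 2·4 + 1
4 = 4·1 + 0
Back-substitute:
1 = 9 − 2·4
1 = −2·13 + 3·9
139⁻¹ ≡ 3 (mod 13), so k ≡ 3·7 ≡ 8 (mod 13).
x = 133 + 139·8 = 1245.

1245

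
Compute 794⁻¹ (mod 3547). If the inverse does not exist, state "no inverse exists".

2524

gcd(3547, 794) by repeated division:
3547 = 4*794 + 371
794 = 2*371 + 52
371 = 7*52 + 7
52 = 7*7 + 3
7 = 2*3 + 1
3 = 3*1 + 0
The gcd is 1. Working backward:
1 = 7 − 2·3
1 = −2·52 + 15·7
1 = 15·371 − 107·52
1 = −107·794 + 229·371
1 = 229·3547 − 1023·794
Hence 794⁻¹ ≡ -1023 ≡ 2524 (mod 3547).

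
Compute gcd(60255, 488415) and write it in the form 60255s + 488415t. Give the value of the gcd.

Euclidean algorithm:
488415 = 8×60255 + 6375
60255 = 9×6375 + 2880
6375 = 2×2880 + 615
2880 = 4×615 + 420
615 = 1×420 + 195
420 = 2×195 + 30
195 = 6×30 + 15
30 = 2×15 + 0
gcd(60255, 488415) = 15.
Express as a combination:
15 = 195 − 6·30
15 = −6·420 + 13·195
15 = 13·615 − 19·420
15 = −19·2880 + 89·615
15 = 89·6375 − 197·2880
15 = −197·60255 + 1862·6375
15 = 1862·488415 − 15093·60255
So 15 = (1862)·488415 + (-15093)·60255.

15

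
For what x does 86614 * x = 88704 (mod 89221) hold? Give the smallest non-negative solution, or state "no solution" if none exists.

First find gcd(86614, 89221):
89221 = 1*86614 + 2607
86614 = 33*2607 + 583
2607 = 4*583 + 275
583 = 2*275 + 33
275 = 8*33 + 11
33 = 3*11 + 0
gcd = 11 and 11 | 88704, so solutions exist. Divide through by 11: 7874x ≡ 8064 (mod 8111).
Now find 7874⁻¹ mod 8111:
8111 = 1×7874 + 237
7874 = 33×237 + 53
237 = 4×53 + 25
53 = 2×25 + 3
25 = 8×3 + 1
3 = 3×1 + 0
Back-substitute:
1 = 25 − 8·3
1 = −8·53 + 17·25
1 = 17·237 − 76·53
1 = −76·7874 + 2525·237
1 = 2525·8111 − 2601·7874
So 7874·(-2601) ≡ 1 (mod 8111), i.e. 7874⁻¹ ≡ 5510.
Then x ≡ 5510·8064 ≡ 582 (mod 8111); the smallest non-negative solution is x = 582.

582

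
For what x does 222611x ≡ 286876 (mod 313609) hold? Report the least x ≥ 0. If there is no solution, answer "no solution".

144784

First find gcd(222611, 313609):
313609 = 1·222611 + 90998
222611 = 2·90998 + 40615
90998 = 2·40615 + 9768
40615 = 4·9768 + 1543
9768 = 6·1543 + 510
1543 = 3·510 + 13
510 = 39·13 + 3
13 = 4·3 + 1
3 = 3·1 + 0
gcd = 1, so a unique solution mod 313609 exists.
Back-substitute for the Bézout coefficients:
1 = 13 − 4·3
1 = −4·510 + 157·13
1 = 157·1543 − 475·510
1 = −475·9768 + 3007·1543
1 = 3007·40615 − 12503·9768
1 = −12503·90998 + 28013·40615
1 = 28013·222611 − 68529·90998
1 = −68529·313609 + 96542·222611
So 222611·(96542) ≡ 1 (mod 313609), giving 222611⁻¹ ≡ 96542.
x ≡ 222611⁻¹·286876 ≡ 96542·286876 ≡ 144784 (mod 313609).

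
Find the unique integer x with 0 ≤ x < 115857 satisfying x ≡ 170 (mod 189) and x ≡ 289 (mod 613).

81818

Write x = 170 + 189·k. Then 189·k ≡ 289 − 170 ≡ 119 (mod 613).
Need 189⁻¹ mod 613. Extended Euclid on (613, 189):
613 = 3·189 + 46
189 = 4·46 + 5
46 = 9·5 + 1
5 = 5·1 + 0
Back-substitute:
1 = 46 − 9·5
1 = −9·189 + 37·46
1 = 37·613 − 120·189
189⁻¹ ≡ 493 (mod 613), so k ≡ 493·119 ≡ 432 (mod 613).
x = 170 + 189·432 = 81818.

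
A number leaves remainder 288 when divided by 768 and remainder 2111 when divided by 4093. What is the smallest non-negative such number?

Write x = 288 + 768·k. Then 768·k ≡ 2111 − 288 ≡ 1823 (mod 4093).
Need 768⁻¹ mod 4093. Extended Euclid on (4093, 768):
4093 = 5×768 + 253
768 = 3×253 + 9
253 = 28×9 + 1
9 = 9×1 + 0
Back-substitute:
1 = 253 − 28·9
1 = −28·768 + 85·253
1 = 85·4093 − 453·768
768⁻¹ ≡ 3640 (mod 4093), so k ≡ 3640·1823 ≡ 967 (mod 4093).
x = 288 + 768·967 = 742944.

742944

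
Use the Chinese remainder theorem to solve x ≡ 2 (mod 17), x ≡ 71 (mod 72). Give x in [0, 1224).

Write x = 2 + 17·k. Then 17·k ≡ 71 − 2 ≡ 69 (mod 72).
Need 17⁻¹ mod 72. Extended Euclid on (72, 17):
72 = 4*17 + 4
17 = 4*4 + 1
4 = 4*1 + 0
Back-substitute:
1 = 17 − 4·4
1 = −4·72 + 17·17
17⁻¹ ≡ 17 (mod 72), so k ≡ 17·69 ≡ 21 (mod 72).
x = 2 + 17·21 = 359.

359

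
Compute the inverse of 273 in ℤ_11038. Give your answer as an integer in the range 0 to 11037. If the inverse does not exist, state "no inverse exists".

Extended Euclidean algorithm:
11038 = 40×273 + 118
273 = 2×118 + 37
118 = 3×37 + 7
37 = 5×7 + 2
7 = 3×2 + 1
2 = 2×1 + 0
gcd = 1, so the inverse exists. Back-substitute:
1 = 7 − 3·2
1 = −3·37 + 16·7
1 = 16·118 − 51·37
1 = −51·273 + 118·118
1 = 118·11038 − 4771·273
Thus 273·(-4771) ≡ 1 (mod 11038); reducing, -4771 mod 11038 = 6267.

6267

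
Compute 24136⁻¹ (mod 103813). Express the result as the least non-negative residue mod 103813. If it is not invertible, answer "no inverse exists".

Run Euclid on (103813, 24136):
103813 = 4*24136 + 7269
24136 = 3*7269 + 2329
7269 = 3*2329 + 282
2329 = 8*282 + 73
282 = 3*73 + 63
73 = 1*63 + 10
63 = 6*10 + 3
10 = 3*3 + 1
3 = 3*1 + 0
Since gcd(24136, 103813) = 1, back-substitute to write 1 as a combination:
1 = 10 − 3·3
1 = −3·63 + 19·10
1 = 19·73 − 22·63
1 = −22·282 + 85·73
1 = 85·2329 − 702·282
1 = −702·7269 + 2191·2329
1 = 2191·24136 − 7275·7269
1 = −7275·103813 + 31291·24136
So 24136·31291 ≡ 1 (mod 103813).

31291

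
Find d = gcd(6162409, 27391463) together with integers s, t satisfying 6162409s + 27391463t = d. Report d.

Apply Euclid's algorithm to 27391463 and 6162409:
27391463 = 4*6162409 + 2741827
6162409 = 2*2741827 + 678755
2741827 = 4*678755 + 26807
678755 = 25*26807 + 8580
26807 = 3*8580 + 1067
8580 = 8*1067 + 44
1067 = 24*44 + 11
44 = 4*11 + 0
gcd(6162409, 27391463) = 11.
Express as a combination:
11 = 1067 − 24·44
11 = −24·8580 + 193·1067
11 = 193·26807 − 603·8580
11 = −603·678755 + 15268·26807
11 = 15268·2741827 − 61675·678755
11 = −61675·6162409 + 138618·2741827
11 = 138618·27391463 − 616147·6162409
So 11 = (138618)·27391463 + (-616147)·6162409.

11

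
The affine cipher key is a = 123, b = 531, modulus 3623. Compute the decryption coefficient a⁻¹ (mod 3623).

Apply the Euclidean algorithm to 3623 and 123:
3623 = 29×123 + 56
123 = 2×56 + 11
56 = 5×11 + 1
11 = 11×1 + 0
The gcd is 1. Working backward:
1 = 56 − 5·11
1 = −5·123 + 11·56
1 = 11·3623 − 324·123
Thus 123·(-324) ≡ 1 (mod 3623); reducing, -324 mod 3623 = 3299.

3299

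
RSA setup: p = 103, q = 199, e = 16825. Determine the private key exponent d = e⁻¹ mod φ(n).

φ(n) = (p−1)(q−1) = 102·198 = 20196.
Need d with 16825·d ≡ 1 (mod 20196). Apply the extended Euclidean algorithm:
20196 = 1*16825 + 3371
16825 = 4*3371 + 3341
3371 = 1*3341 + 30
3341 = 111*30 + 11
30 = 2*11 + 8
11 = 1*8 + 3
8 = 2*3 + 2
3 = 1*2 + 1
2 = 2*1 + 0
Back-substitute:
1 = 3 − 2
1 = −8 + 3·3
1 = 3·11 − 4·8
1 = −4·30 + 11·11
1 = 11·3341 − 1225·30
1 = −1225·3371 + 1236·3341
1 = 1236·16825 − 6169·3371
1 = −6169·20196 + 7405·16825
So 16825·7405 ≡ 1 (mod 20196), hence d = 7405.

7405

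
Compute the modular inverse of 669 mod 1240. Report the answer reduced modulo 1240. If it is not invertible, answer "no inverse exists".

949

Run Euclid on (1240, 669):
1240 = 1×669 + 571
669 = 1×571 + 98
571 = 5×98 + 81
98 = 1×81 + 17
81 = 4×17 + 13
17 = 1×13 + 4
13 = 3×4 + 1
4 = 4×1 + 0
The gcd is 1. Working backward:
1 = 13 − 3·4
1 = −3·17 + 4·13
1 = 4·81 − 19·17
1 = −19·98 + 23·81
1 = 23·571 − 134·98
1 = −134·669 + 157·571
1 = 157·1240 − 291·669
So 669·(-291) ≡ 1 (mod 1240), and -291 ≡ 949 (mod 1240).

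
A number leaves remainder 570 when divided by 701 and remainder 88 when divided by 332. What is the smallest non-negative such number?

217880

Write x = 570 + 701·k. Then 701·k ≡ 88 − 570 ≡ 182 (mod 332).
Need 701⁻¹ mod 332. Extended Euclid on (332, 37):
332 = 8·37 + 36
37 = 1·36 + 1
36 = 36·1 + 0
Back-substitute:
1 = 37 − 36
1 = −332 + 9·37
701⁻¹ ≡ 9 (mod 332), so k ≡ 9·182 ≡ 310 (mod 332).
x = 570 + 701·310 = 217880.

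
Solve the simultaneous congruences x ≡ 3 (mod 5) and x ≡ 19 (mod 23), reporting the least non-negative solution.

Write x = 3 + 5·k. Then 5·k ≡ 19 − 3 ≡ 16 (mod 23).
Need 5⁻¹ mod 23. Extended Euclid on (23, 5):
23 = 4×5 + 3
5 = 1×3 + 2
3 = 1×2 + 1
2 = 2×1 + 0
Back-substitute:
1 = 3 − 2
1 = −5 + 2·3
1 = 2·23 − 9·5
5⁻¹ ≡ 14 (mod 23), so k ≡ 14·16 ≡ 17 (mod 23).
x = 3 + 5·17 = 88.

88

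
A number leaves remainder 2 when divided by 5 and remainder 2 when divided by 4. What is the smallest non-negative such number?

2

Write x = 2 + 5·k. Then 5·k ≡ 2 − 2 ≡ 0 (mod 4).
Need 5⁻¹ mod 4. Extended Euclid on (4, 1):
4 = 4·1 + 0
5⁻¹ ≡ 1 (mod 4), so k ≡ 1·0 ≡ 0 (mod 4).
x = 2 + 5·0 = 2.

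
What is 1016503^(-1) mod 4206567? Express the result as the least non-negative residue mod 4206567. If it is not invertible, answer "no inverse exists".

498964

Extended Euclidean algorithm:
4206567 = 4·1016503 + 140555
1016503 = 7·140555 + 32618
140555 = 4·32618 + 10083
32618 = 3·10083 + 2369
10083 = 4·2369 + 607
2369 = 3·607 + 548
607 = 1·548 + 59
548 = 9·59 + 17
59 = 3·17 + 8
17 = 2·8 + 1
8 = 8·1 + 0
The gcd is 1. Working backward:
1 = 17 − 2·8
1 = −2·59 + 7·17
1 = 7·548 − 65·59
1 = −65·607 + 72·548
1 = 72·2369 − 281·607
1 = −281·10083 + 1196·2369
1 = 1196·32618 − 3869·10083
1 = −3869·140555 + 16672·32618
1 = 16672·1016503 − 120573·140555
1 = −120573·4206567 + 498964·1016503
So 1016503·498964 ≡ 1 (mod 4206567).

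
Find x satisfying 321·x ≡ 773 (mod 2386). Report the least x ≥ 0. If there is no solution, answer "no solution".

991

First find gcd(321, 2386):
2386 = 7×321 + 139
321 = 2×139 + 43
139 = 3×43 + 10
43 = 4×10 + 3
10 = 3×3 + 1
3 = 3×1 + 0
gcd = 1, so a unique solution mod 2386 exists.
Back-substitute for the Bézout coefficients:
1 = 10 − 3·3
1 = −3·43 + 13·10
1 = 13·139 − 42·43
1 = −42·321 + 97·139
1 = 97·2386 − 721·321
So 321·(-721) ≡ 1 (mod 2386), giving 321⁻¹ ≡ 1665.
x ≡ 321⁻¹·773 ≡ 1665·773 ≡ 991 (mod 2386).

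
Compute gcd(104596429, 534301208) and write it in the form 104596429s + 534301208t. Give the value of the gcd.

7

Apply Euclid's algorithm to 534301208 and 104596429:
534301208 = 5·104596429 + 11319063
104596429 = 9·11319063 + 2724862
11319063 = 4·2724862 + 419615
2724862 = 6·419615 + 207172
419615 = 2·207172 + 5271
207172 = 39·5271 + 1603
5271 = 3·1603 + 462
1603 = 3·462 + 217
462 = 2·217 + 28
217 = 7·28 + 21
28 = 1·21 + 7
21 = 3·7 + 0
gcd(104596429, 534301208) = 7.
Back-substituting:
7 = 28 − 21
7 = −217 + 8·28
7 = 8·462 − 17·217
7 = −17·1603 + 59·462
7 = 59·5271 − 194·1603
7 = −194·207172 + 7625·5271
7 = 7625·419615 − 15444·207172
7 = −15444·2724862 + 100289·419615
7 = 100289·11319063 − 416600·2724862
7 = −416600·104596429 + 3849689·11319063
7 = 3849689·534301208 − 19665045·104596429
So 7 = (3849689)·534301208 + (-19665045)·104596429.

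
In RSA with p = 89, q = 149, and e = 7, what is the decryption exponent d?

9303

φ(n) = (p−1)(q−1) = 88·148 = 13024.
Need d with 7·d ≡ 1 (mod 13024). Apply the extended Euclidean algorithm:
13024 = 1860×7 + 4
7 = 1×4 + 3
4 = 1×3 + 1
3 = 3×1 + 0
Back-substitute:
1 = 4 − 3
1 = −7 + 2·4
1 = 2·13024 − 3721·7
So 7·(-3721) ≡ 1 (mod 13024), hence d ≡ -3721 ≡ 9303 (mod 13024).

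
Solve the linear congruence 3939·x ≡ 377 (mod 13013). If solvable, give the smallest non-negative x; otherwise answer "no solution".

641

First find gcd(3939, 13013):
13013 = 3*3939 + 1196
3939 = 3*1196 + 351
1196 = 3*351 + 143
351 = 2*143 + 65
143 = 2*65 + 13
65 = 5*13 + 0
gcd = 13 and 13 | 377, so solutions exist. Divide through by 13: 303x ≡ 29 (mod 1001).
Now find 303⁻¹ mod 1001:
1001 = 3·303 + 92
303 = 3·92 + 27
92 = 3·27 + 11
27 = 2·11 + 5
11 = 2·5 + 1
5 = 5·1 + 0
Back-substitute:
1 = 11 − 2·5
1 = −2·27 + 5·11
1 = 5·92 − 17·27
1 = −17·303 + 56·92
1 = 56·1001 − 185·303
So 303·(-185) ≡ 1 (mod 1001), i.e. 303⁻¹ ≡ 816.
Then x ≡ 816·29 ≡ 641 (mod 1001); the smallest non-negative solution is x = 641.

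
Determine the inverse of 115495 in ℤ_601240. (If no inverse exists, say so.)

Euclidean algorithm on 601240, 115495:
601240 = 5·115495 + 23765
115495 = 4·23765 + 20435
23765 = 1·20435 + 3330
20435 = 6·3330 + 455
3330 = 7·455 + 145
455 = 3·145 + 20
145 = 7·20 + 5
20 = 4·5 + 0
Since gcd = 5 > 1, 115495 is not a unit mod 601240.

no inverse exists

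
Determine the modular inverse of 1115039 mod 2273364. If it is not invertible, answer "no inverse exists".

Extended Euclidean algorithm:
2273364 = 2*1115039 + 43286
1115039 = 25*43286 + 32889
43286 = 1*32889 + 10397
32889 = 3*10397 + 1698
10397 = 6*1698 + 209
1698 = 8*209 + 26
209 = 8*26 + 1
26 = 26*1 + 0
gcd = 1, so the inverse exists. Back-substitute:
1 = 209 − 8·26
1 = −8·1698 + 65·209
1 = 65·10397 − 398·1698
1 = −398·32889 + 1259·10397
1 = 1259·43286 − 1657·32889
1 = −1657·1115039 + 42684·43286
1 = 42684·2273364 − 87025·1115039
Hence 1115039⁻¹ ≡ -87025 ≡ 2186339 (mod 2273364).

2186339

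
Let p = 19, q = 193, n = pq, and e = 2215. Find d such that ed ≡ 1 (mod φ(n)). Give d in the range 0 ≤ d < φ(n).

919

φ(n) = (p−1)(q−1) = 18·192 = 3456.
Need d with 2215·d ≡ 1 (mod 3456). Apply the extended Euclidean algorithm:
3456 = 1·2215 + 1241
2215 = 1·1241 + 974
1241 = 1·974 + 267
974 = 3·267 + 173
267 = 1·173 + 94
173 = 1·94 + 79
94 = 1·79 + 15
79 = 5·15 + 4
15 = 3·4 + 3
4 = 1·3 + 1
3 = 3·1 + 0
Back-substitute:
1 = 4 − 3
1 = −15 + 4·4
1 = 4·79 − 21·15
1 = −21·94 + 25·79
1 = 25·173 − 46·94
1 = −46·267 + 71·173
1 = 71·974 − 259·267
1 = −259·1241 + 330·974
1 = 330·2215 − 589·1241
1 = −589·3456 + 919·2215
So 2215·919 ≡ 1 (mod 3456), hence d = 919.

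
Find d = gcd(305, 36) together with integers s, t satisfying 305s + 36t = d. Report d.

Euclidean algorithm:
305 = 8*36 + 17
36 = 2*17 + 2
17 = 8*2 + 1
2 = 2*1 + 0
gcd(305, 36) = 1.
Back-substituting:
1 = 17 − 8·2
1 = −8·36 + 17·17
1 = 17·305 − 144·36
So 1 = (17)·305 + (-144)·36.

1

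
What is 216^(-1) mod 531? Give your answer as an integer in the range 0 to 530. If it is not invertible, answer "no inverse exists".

no inverse exists

Compute gcd(216, 531):
531 = 2*216 + 99
216 = 2*99 + 18
99 = 5*18 + 9
18 = 2*9 + 0
gcd(216, 531) = 9 ≠ 1, so 216 has no multiplicative inverse modulo 531.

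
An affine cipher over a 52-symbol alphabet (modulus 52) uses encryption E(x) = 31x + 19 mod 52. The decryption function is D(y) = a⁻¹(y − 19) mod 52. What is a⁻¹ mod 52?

47

Run Euclid on (52, 31):
52 = 1*31 + 21
31 = 1*21 + 10
21 = 2*10 + 1
10 = 10*1 + 0
Since gcd(31, 52) = 1, back-substitute to write 1 as a combination:
1 = 21 − 2·10
1 = −2·31 + 3·21
1 = 3·52 − 5·31
Thus 31·(-5) ≡ 1 (mod 52); reducing, -5 mod 52 = 47.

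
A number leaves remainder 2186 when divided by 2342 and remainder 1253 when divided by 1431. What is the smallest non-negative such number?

1533854

Write x = 2186 + 2342·k. Then 2342·k ≡ 1253 − 2186 ≡ 498 (mod 1431).
Need 2342⁻¹ mod 1431. Extended Euclid on (1431, 911):
1431 = 1*911 + 520
911 = 1*520 + 391
520 = 1*391 + 129
391 = 3*129 + 4
129 = 32*4 + 1
4 = 4*1 + 0
Back-substitute:
1 = 129 − 32·4
1 = −32·391 + 97·129
1 = 97·520 − 129·391
1 = −129·911 + 226·520
1 = 226·1431 − 355·911
2342⁻¹ ≡ 1076 (mod 1431), so k ≡ 1076·498 ≡ 654 (mod 1431).
x = 2186 + 2342·654 = 1533854.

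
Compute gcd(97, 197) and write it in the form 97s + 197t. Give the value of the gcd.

Euclidean algorithm:
197 = 2·97 + 3
97 = 32·3 + 1
3 = 3·1 + 0
gcd(97, 197) = 1.
Working backward:
1 = 97 − 32·3
1 = −32·197 + 65·97
So 1 = (-32)·197 + (65)·97.

1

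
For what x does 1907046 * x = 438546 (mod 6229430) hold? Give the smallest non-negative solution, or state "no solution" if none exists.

First find gcd(1907046, 6229430):
6229430 = 3×1907046 + 508292
1907046 = 3×508292 + 382170
508292 = 1×382170 + 126122
382170 = 3×126122 + 3804
126122 = 33×3804 + 590
3804 = 6×590 + 264
590 = 2×264 + 62
264 = 4×62 + 16
62 = 3×16 + 14
16 = 1×14 + 2
14 = 7×2 + 0
gcd = 2 and 2 | 438546, so solutions exist. Divide through by 2: 953523x ≡ 219273 (mod 3114715).
Now find 953523⁻¹ mod 3114715:
3114715 = 3×953523 + 254146
953523 = 3×254146 + 191085
254146 = 1×191085 + 63061
191085 = 3×63061 + 1902
63061 = 33×1902 + 295
1902 = 6×295 + 132
295 = 2×132 + 31
132 = 4×31 + 8
31 = 3×8 + 7
8 = 1×7 + 1
7 = 7×1 + 0
Back-substitute:
1 = 8 − 7
1 = −31 + 4·8
1 = 4·132 − 17·31
1 = −17·295 + 38·132
1 = 38·1902 − 245·295
1 = −245·63061 + 8123·1902
1 = 8123·191085 − 24614·63061
1 = −24614·254146 + 32737·191085
1 = 32737·953523 − 122825·254146
1 = −122825·3114715 + 401212·953523
So 953523⁻¹ ≡ 401212 (mod 3114715).
Then x ≡ 401212·219273 ≡ 2948416 (mod 3114715); the smallest non-negative solution is x = 2948416.

2948416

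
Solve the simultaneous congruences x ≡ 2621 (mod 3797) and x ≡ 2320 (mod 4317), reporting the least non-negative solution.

5269060

Write x = 2621 + 3797·k. Then 3797·k ≡ 2320 − 2621 ≡ 4016 (mod 4317).
Need 3797⁻¹ mod 4317. Extended Euclid on (4317, 3797):
4317 = 1×3797 + 520
3797 = 7×520 + 157
520 = 3×157 + 49
157 = 3×49 + 10
49 = 4×10 + 9
10 = 1×9 + 1
9 = 9×1 + 0
Back-substitute:
1 = 10 − 9
1 = −49 + 5·10
1 = 5·157 − 16·49
1 = −16·520 + 53·157
1 = 53·3797 − 387·520
1 = −387·4317 + 440·3797
3797⁻¹ ≡ 440 (mod 4317), so k ≡ 440·4016 ≡ 1387 (mod 4317).
x = 2621 + 3797·1387 = 5269060.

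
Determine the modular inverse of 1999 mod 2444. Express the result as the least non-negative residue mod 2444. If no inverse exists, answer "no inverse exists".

gcd(2444, 1999) by repeated division:
2444 = 1*1999 + 445
1999 = 4*445 + 219
445 = 2*219 + 7
219 = 31*7 + 2
7 = 3*2 + 1
2 = 2*1 + 0
Since gcd(1999, 2444) = 1, back-substitute to write 1 as a combination:
1 = 7 − 3·2
1 = −3·219 + 94·7
1 = 94·445 − 191·219
1 = −191·1999 + 858·445
1 = 858·2444 − 1049·1999
Thus 1999·(-1049) ≡ 1 (mod 2444); reducing, -1049 mod 2444 = 1395.

1395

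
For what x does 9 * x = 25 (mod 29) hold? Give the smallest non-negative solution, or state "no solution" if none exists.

First find gcd(9, 29):
29 = 3*9 + 2
9 = 4*2 + 1
2 = 2*1 + 0
gcd = 1, so a unique solution mod 29 exists.
Back-substitute for the Bézout coefficients:
1 = 9 − 4·2
1 = −4·29 + 13·9
So 9·(13) ≡ 1 (mod 29), giving 9⁻¹ ≡ 13.
x ≡ 9⁻¹·25 ≡ 13·25 ≡ 6 (mod 29).

6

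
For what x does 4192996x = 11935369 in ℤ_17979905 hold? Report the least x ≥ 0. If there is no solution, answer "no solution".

6556714

First find gcd(4192996, 17979905):
17979905 = 4·4192996 + 1207921
4192996 = 3·1207921 + 569233
1207921 = 2·569233 + 69455
569233 = 8·69455 + 13593
69455 = 5·13593 + 1490
13593 = 9·1490 + 183
1490 = 8·183 + 26
183 = 7·26 + 1
26 = 26·1 + 0
gcd = 1, so a unique solution mod 17979905 exists.
Back-substitute for the Bézout coefficients:
1 = 183 − 7·26
1 = −7·1490 + 57·183
1 = 57·13593 − 520·1490
1 = −520·69455 + 2657·13593
1 = 2657·569233 − 21776·69455
1 = −21776·1207921 + 46209·569233
1 = 46209·4192996 − 160403·1207921
1 = −160403·17979905 + 687821·4192996
So 4192996·(687821) ≡ 1 (mod 17979905), giving 4192996⁻¹ ≡ 687821.
x ≡ 4192996⁻¹·11935369 ≡ 687821·11935369 ≡ 6556714 (mod 17979905).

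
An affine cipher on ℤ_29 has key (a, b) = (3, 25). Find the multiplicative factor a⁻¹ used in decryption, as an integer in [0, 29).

10

Apply the Euclidean algorithm to 29 and 3:
29 = 9*3 + 2
3 = 1*2 + 1
2 = 2*1 + 0
The gcd is 1. Working backward:
1 = 3 − 2
1 = −29 + 10·3
So 3·10 ≡ 1 (mod 29).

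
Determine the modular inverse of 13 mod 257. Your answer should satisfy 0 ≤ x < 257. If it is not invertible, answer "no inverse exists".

gcd(257, 13) by repeated division:
257 = 19·13 + 10
13 = 1·10 + 3
10 = 3·3 + 1
3 = 3·1 + 0
Since gcd(13, 257) = 1, back-substitute to write 1 as a combination:
1 = 10 − 3·3
1 = −3·13 + 4·10
1 = 4·257 − 79·13
Hence 13⁻¹ ≡ -79 ≡ 178 (mod 257).

178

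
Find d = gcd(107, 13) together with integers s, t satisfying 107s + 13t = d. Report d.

Repeated division:
107 = 8·13 + 3
13 = 4·3 + 1
3 = 3·1 + 0
gcd(107, 13) = 1.
Express as a combination:
1 = 13 − 4·3
1 = −4·107 + 33·13
So 1 = (-4)·107 + (33)·13.

1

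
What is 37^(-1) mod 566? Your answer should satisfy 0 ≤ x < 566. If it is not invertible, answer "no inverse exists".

Apply the Euclidean algorithm to 566 and 37:
566 = 15·37 + 11
37 = 3·11 + 4
11 = 2·4 + 3
4 = 1·3 + 1
3 = 3·1 + 0
Since gcd(37, 566) = 1, back-substitute to write 1 as a combination:
1 = 4 − 3
1 = −11 + 3·4
1 = 3·37 − 10·11
1 = −10·566 + 153·37
So 37·153 ≡ 1 (mod 566).

153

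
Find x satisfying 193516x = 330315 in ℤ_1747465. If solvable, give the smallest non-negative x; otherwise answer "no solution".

1110530

First find gcd(193516, 1747465):
1747465 = 9·193516 + 5821
193516 = 33·5821 + 1423
5821 = 4·1423 + 129
1423 = 11·129 + 4
129 = 32·4 + 1
4 = 4·1 + 0
gcd = 1, so a unique solution mod 1747465 exists.
Back-substitute for the Bézout coefficients:
1 = 129 − 32·4
1 = −32·1423 + 353·129
1 = 353·5821 − 1444·1423
1 = −1444·193516 + 48005·5821
1 = 48005·1747465 − 433489·193516
So 193516·(-433489) ≡ 1 (mod 1747465), giving 193516⁻¹ ≡ 1313976.
x ≡ 193516⁻¹·330315 ≡ 1313976·330315 ≡ 1110530 (mod 1747465).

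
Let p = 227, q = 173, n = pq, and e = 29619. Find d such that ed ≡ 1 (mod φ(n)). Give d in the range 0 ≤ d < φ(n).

φ(n) = (p−1)(q−1) = 226·172 = 38872.
Need d with 29619·d ≡ 1 (mod 38872). Apply the extended Euclidean algorithm:
38872 = 1*29619 + 9253
29619 = 3*9253 + 1860
9253 = 4*1860 + 1813
1860 = 1*1813 + 47
1813 = 38*47 + 27
47 = 1*27 + 20
27 = 1*20 + 7
20 = 2*7 + 6
7 = 1*6 + 1
6 = 6*1 + 0
Back-substitute:
1 = 7 − 6
1 = −20 + 3·7
1 = 3·27 − 4·20
1 = −4·47 + 7·27
1 = 7·1813 − 270·47
1 = −270·1860 + 277·1813
1 = 277·9253 − 1378·1860
1 = −1378·29619 + 4411·9253
1 = 4411·38872 − 5789·29619
So 29619·(-5789) ≡ 1 (mod 38872), hence d ≡ -5789 ≡ 33083 (mod 38872).

33083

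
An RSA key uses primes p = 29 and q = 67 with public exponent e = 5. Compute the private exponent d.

1109

φ(n) = (p−1)(q−1) = 28·66 = 1848.
Need d with 5·d ≡ 1 (mod 1848). Apply the extended Euclidean algorithm:
1848 = 369·5 + 3
5 = 1·3 + 2
3 = 1·2 + 1
2 = 2·1 + 0
Back-substitute:
1 = 3 − 2
1 = −5 + 2·3
1 = 2·1848 − 739·5
So 5·(-739) ≡ 1 (mod 1848), hence d ≡ -739 ≡ 1109 (mod 1848).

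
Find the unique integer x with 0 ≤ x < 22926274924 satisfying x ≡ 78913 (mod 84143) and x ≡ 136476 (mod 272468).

7634962304

Write x = 78913 + 84143·k. Then 84143·k ≡ 136476 − 78913 ≡ 57563 (mod 272468).
Need 84143⁻¹ mod 272468. Extended Euclid on (272468, 84143):
272468 = 3·84143 + 20039
84143 = 4·20039 + 3987
20039 = 5·3987 + 104
3987 = 38·104 + 35
104 = 2·35 + 34
35 = 1·34 + 1
34 = 34·1 + 0
Back-substitute:
1 = 35 − 34
1 = −104 + 3·35
1 = 3·3987 − 115·104
1 = −115·20039 + 578·3987
1 = 578·84143 − 2427·20039
1 = −2427·272468 + 7859·84143
84143⁻¹ ≡ 7859 (mod 272468), so k ≡ 7859·57563 ≡ 90737 (mod 272468).
x = 78913 + 84143·90737 = 7634962304.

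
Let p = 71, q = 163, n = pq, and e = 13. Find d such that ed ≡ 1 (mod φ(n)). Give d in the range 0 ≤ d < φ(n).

2617

φ(n) = (p−1)(q−1) = 70·162 = 11340.
Need d with 13·d ≡ 1 (mod 11340). Apply the extended Euclidean algorithm:
11340 = 872·13 + 4
13 = 3·4 + 1
4 = 4·1 + 0
Back-substitute:
1 = 13 − 3·4
1 = −3·11340 + 2617·13
So 13·2617 ≡ 1 (mod 11340), hence d = 2617.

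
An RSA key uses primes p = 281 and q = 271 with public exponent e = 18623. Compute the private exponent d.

38687

φ(n) = (p−1)(q−1) = 280·270 = 75600.
Need d with 18623·d ≡ 1 (mod 75600). Apply the extended Euclidean algorithm:
75600 = 4*18623 + 1108
18623 = 16*1108 + 895
1108 = 1*895 + 213
895 = 4*213 + 43
213 = 4*43 + 41
43 = 1*41 + 2
41 = 20*2 + 1
2 = 2*1 + 0
Back-substitute:
1 = 41 − 20·2
1 = −20·43 + 21·41
1 = 21·213 − 104·43
1 = −104·895 + 437·213
1 = 437·1108 − 541·895
1 = −541·18623 + 9093·1108
1 = 9093·75600 − 36913·18623
So 18623·(-36913) ≡ 1 (mod 75600), hence d ≡ -36913 ≡ 38687 (mod 75600).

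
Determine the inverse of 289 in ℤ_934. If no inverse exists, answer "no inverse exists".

Run Euclid on (934, 289):
934 = 3·289 + 67
289 = 4·67 + 21
67 = 3·21 + 4
21 = 5·4 + 1
4 = 4·1 + 0
gcd = 1, so the inverse exists. Back-substitute:
1 = 21 − 5·4
1 = −5·67 + 16·21
1 = 16·289 − 69·67
1 = −69·934 + 223·289
So 289·223 ≡ 1 (mod 934).

223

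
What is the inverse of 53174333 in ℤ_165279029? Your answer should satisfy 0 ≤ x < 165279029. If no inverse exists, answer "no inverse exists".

40219707

Apply the Euclidean algorithm to 165279029 and 53174333:
165279029 = 3×53174333 + 5756030
53174333 = 9×5756030 + 1370063
5756030 = 4×1370063 + 275778
1370063 = 4×275778 + 266951
275778 = 1×266951 + 8827
266951 = 30×8827 + 2141
8827 = 4×2141 + 263
2141 = 8×263 + 37
263 = 7×37 + 4
37 = 9×4 + 1
4 = 4×1 + 0
Since gcd(53174333, 165279029) = 1, back-substitute to write 1 as a combination:
1 = 37 − 9·4
1 = −9·263 + 64·37
1 = 64·2141 − 521·263
1 = −521·8827 + 2148·2141
1 = 2148·266951 − 64961·8827
1 = −64961·275778 + 67109·266951
1 = 67109·1370063 − 333397·275778
1 = −333397·5756030 + 1400697·1370063
1 = 1400697·53174333 − 12939670·5756030
1 = −12939670·165279029 + 40219707·53174333
So 53174333·40219707 ≡ 1 (mod 165279029).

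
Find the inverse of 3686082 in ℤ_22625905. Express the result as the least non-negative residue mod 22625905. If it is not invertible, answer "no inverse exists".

19839623

Run Euclid on (22625905, 3686082):
22625905 = 6·3686082 + 509413
3686082 = 7·509413 + 120191
509413 = 4·120191 + 28649
120191 = 4·28649 + 5595
28649 = 5·5595 + 674
5595 = 8·674 + 203
674 = 3·203 + 65
203 = 3·65 + 8
65 = 8·8 + 1
8 = 8·1 + 0
The gcd is 1. Working backward:
1 = 65 − 8·8
1 = −8·203 + 25·65
1 = 25·674 − 83·203
1 = −83·5595 + 689·674
1 = 689·28649 − 3528·5595
1 = −3528·120191 + 14801·28649
1 = 14801·509413 − 62732·120191
1 = −62732·3686082 + 453925·509413
1 = 453925·22625905 − 2786282·3686082
So 3686082·(-2786282) ≡ 1 (mod 22625905), and -2786282 ≡ 19839623 (mod 22625905).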